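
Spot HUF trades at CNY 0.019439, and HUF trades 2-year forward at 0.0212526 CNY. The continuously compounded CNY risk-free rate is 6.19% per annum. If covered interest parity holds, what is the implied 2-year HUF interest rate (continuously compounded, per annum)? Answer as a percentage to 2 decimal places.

T = 2 years.
CIP gives F = S · g_CNY/g_HUF, so g_CNY/g_HUF = 0.0212526/0.019439 = 1.0932970.
The CNY side grows by e^(0.0619×2) = 1.1317895.
So the HUF growth factor = 1.0352077.
Take logs: ln 1.0352077 / 2 = 0.017301, so 1.73%.

1.73%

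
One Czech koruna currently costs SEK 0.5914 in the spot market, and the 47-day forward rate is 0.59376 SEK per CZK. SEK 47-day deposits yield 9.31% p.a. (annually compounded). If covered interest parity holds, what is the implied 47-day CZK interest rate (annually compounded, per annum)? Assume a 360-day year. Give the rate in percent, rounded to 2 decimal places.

T = 47/360 years.
F/S = 0.59376/0.5914 = 1.0039905 = (growth of SEK) / (growth of CZK).
The SEK side grows by (1 + 0.0931)^(47/360) = 1.0116895.
That pins the CZK growth at 1.0076684.
r = 1.0076684^(360/47) − 1 = 0.060258 → 6.03%.

6.03%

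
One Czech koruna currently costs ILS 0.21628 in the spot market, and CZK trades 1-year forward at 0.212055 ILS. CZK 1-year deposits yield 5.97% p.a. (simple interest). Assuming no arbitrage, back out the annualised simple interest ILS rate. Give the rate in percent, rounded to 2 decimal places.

3.90%

T = 1 year.
CIP gives F = S · g_ILS/g_CZK, so g_ILS/g_CZK = 0.212055/0.21628 = 0.9804651.
CZK growth factor: 1 + 0.0597×1 = 1.059700.
Hence g_ILS = 1.0389989.
(1.0389989 − 1)/T = 0.038999, i.e. 3.90%.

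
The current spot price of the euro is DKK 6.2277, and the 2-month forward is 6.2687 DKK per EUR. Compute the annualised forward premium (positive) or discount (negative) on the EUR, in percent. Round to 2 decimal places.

+3.95%

T = 2/12 years.
EUR trades forward at +0.65835% vs spot over the period.
×(1/T) gives 3.95% p.a.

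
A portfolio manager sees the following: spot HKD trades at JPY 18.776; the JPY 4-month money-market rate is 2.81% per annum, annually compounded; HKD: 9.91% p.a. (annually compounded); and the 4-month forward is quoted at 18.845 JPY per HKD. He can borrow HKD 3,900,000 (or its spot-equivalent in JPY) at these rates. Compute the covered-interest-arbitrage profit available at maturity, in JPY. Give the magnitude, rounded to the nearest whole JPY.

JPY 1,941,285

T = 4/12 years.
Invest the HKD and cover forward: 3,900,000 × 1.0319985077 × 18.845 = JPY 75,847,246.32.
Convert at spot and invest in JPY: 3,900,000 × 18.776 × 1.0092802767 = JPY 73,905,961.25.
The quoted forward overvalues HKD, so borrow JPY, buy HKD at spot, deposit the HKD at 9.91%, and sell the proceeds forward at 18.845.
Arbitrage profit = |75,847,246.32 − 73,905,961.25| = JPY 1,941,285.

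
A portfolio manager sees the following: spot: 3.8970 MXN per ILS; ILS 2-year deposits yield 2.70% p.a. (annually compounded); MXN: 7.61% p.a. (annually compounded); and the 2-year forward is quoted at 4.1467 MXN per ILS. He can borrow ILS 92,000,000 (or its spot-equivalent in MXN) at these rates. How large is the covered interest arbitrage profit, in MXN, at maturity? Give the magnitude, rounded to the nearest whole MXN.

T = 2 years.
Keep in ILS, deliver into the forward: 92,000,000·1.054729·4.1467 = MXN 402,375,316.48.
Swap to MXN now, deposit: 92,000,000·3.8970·1.15799121 = MXN 415,167,640.57.
The quoted forward undervalues ILS, so borrow ILS, convert to MXN at spot, deposit the MXN at 7.61%, and buy ILS forward at 4.1467 to cover the loan.
The gap between the two covered legs is MXN 12,792,324.

MXN 12,792,324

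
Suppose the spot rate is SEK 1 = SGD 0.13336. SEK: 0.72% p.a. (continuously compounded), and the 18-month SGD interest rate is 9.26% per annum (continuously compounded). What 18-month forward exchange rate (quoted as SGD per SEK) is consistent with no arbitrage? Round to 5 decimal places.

0.15159

T = 18/12 years.
Growth of 1 SGD over T: e^(0.0926×18/12) = 1.1490092.
Growth of 1 SEK over T: e^(0.0072×18/12) = 1.0108585.
CIP: F = S · (grow SGD)/(grow SEK) = 0.13336 × 1.1490092/1.0108585 = 0.1515859 SGD per SEK.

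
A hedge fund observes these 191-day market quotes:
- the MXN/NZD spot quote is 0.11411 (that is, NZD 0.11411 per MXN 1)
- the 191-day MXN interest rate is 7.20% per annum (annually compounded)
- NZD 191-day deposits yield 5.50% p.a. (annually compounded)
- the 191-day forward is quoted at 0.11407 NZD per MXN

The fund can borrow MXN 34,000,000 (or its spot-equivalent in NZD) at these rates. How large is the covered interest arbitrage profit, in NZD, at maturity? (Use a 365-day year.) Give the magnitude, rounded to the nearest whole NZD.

NZD 32,105

T = 191/365 years.
Invest the MXN and cover forward: 34,000,000 × 1.037052061 × 0.11407 = NZD 4,022,081.97.
Convert at spot and invest in NZD: 34,000,000 × 0.11411 × 1.028413397 = NZD 3,989,976.59.
The quoted forward overvalues MXN, so borrow NZD, buy MXN at spot, deposit the MXN at 7.20%, and sell the proceeds forward at 0.11407.
The gap between the two covered legs is NZD 32,105.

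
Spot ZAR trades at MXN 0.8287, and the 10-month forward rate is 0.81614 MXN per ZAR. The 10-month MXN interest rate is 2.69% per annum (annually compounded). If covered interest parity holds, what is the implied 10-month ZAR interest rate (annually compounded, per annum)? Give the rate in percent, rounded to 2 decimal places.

T = 10/12 years.
CIP gives F = S · g_MXN/g_ZAR, so g_MXN/g_ZAR = 0.81614/0.8287 = 0.9848437.
MXN growth factor: (1 + 0.0269)^(10/12) = 1.0223669.
Hence g_ZAR = 1.0381007.
r = 1.0381007^(12/10) − 1 = 0.045893 → 4.59%.

4.59%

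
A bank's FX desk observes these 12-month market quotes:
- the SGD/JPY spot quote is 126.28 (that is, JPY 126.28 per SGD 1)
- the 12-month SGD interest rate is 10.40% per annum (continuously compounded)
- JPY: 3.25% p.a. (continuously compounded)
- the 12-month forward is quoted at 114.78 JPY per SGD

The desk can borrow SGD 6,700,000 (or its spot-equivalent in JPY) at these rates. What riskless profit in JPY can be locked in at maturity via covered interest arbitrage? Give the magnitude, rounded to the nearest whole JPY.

JPY 20,713,585

T = 1 year.
Route A — deposit SGD, sell forward: 6,700,000 × 1.10960045492 × 114.78 = JPY 853,311,599.45.
Route B — convert at spot, deposit JPY: 6,700,000 × 126.28 × 1.03303389314 = JPY 874,025,184.17.
The quoted forward undervalues SGD, so borrow SGD, convert to JPY at spot, deposit the JPY at 3.25%, and buy SGD forward at 114.78 to cover the loan.
Profit = 874,025,184.17 − 853,311,599.45 = JPY 20,713,585.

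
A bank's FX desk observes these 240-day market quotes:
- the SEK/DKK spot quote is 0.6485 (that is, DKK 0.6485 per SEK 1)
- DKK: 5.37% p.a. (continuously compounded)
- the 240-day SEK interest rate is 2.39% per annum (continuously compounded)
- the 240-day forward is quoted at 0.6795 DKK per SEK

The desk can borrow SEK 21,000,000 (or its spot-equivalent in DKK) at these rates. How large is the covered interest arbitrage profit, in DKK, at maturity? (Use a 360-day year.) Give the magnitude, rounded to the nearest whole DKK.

T = 240/360 years.
Route A — deposit SEK, sell forward: 21,000,000 × 1.0160609458 × 0.6795 = DKK 14,498,681.67.
Route B — convert at spot, deposit DKK: 21,000,000 × 0.6485 × 1.0364485361 = DKK 14,114,874.39.
The quoted forward overvalues SEK, so borrow DKK, buy SEK at spot, deposit the SEK at 2.39%, and sell the proceeds forward at 0.6795.
Profit = 14,498,681.67 − 14,114,874.39 = DKK 383,807.

DKK 383,807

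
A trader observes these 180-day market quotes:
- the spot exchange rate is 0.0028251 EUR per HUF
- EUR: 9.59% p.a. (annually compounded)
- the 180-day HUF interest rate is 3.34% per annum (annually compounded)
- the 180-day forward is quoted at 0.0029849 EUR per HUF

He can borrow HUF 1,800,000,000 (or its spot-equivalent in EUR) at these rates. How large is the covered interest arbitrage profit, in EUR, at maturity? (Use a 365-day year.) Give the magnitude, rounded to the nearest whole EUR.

T = 180/365 years.
Keep in HUF, deliver into the forward: 1,800,000,000·1.016334105·0.0029849 = EUR 5,460,580.21.
Swap to EUR now, deposit: 1,800,000,000·0.0028251·1.046196011 = EUR 5,320,095.03.
The quoted forward overvalues HUF, so borrow EUR, buy HUF at spot, deposit the HUF at 3.34%, and sell the proceeds forward at 0.0029849.
The gap between the two covered legs is EUR 140,485.

EUR 140,485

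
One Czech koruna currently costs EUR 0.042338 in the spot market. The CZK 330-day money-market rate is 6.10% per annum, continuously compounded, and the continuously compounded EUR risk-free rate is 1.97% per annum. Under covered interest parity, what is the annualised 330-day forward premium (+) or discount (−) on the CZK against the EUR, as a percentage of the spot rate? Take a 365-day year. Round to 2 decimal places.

-4.05%

T = 330/365 years.
No-arbitrage forward: 0.042338 × 1.0179705 / 1.0566998 = 0.040786262 EUR/CZK.
(F − S)/S ÷ T = (0.040786262 − 0.042338)/0.042338/(330/365) = -0.040538 → -4.05%.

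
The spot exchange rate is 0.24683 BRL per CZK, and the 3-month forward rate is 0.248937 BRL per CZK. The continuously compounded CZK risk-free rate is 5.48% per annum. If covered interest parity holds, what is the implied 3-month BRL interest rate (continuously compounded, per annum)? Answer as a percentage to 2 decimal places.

8.88%

T = 3/12 years.
CIP gives F = S · g_BRL/g_CZK, so g_BRL/g_CZK = 0.248937/0.24683 = 1.0085362.
The CZK side grows by e^(0.0548×3/12) = 1.0137943.
So the BRL growth factor = 1.0224483.
Take logs: ln 1.0224483 / (3/12) = 0.088800, so 8.88%.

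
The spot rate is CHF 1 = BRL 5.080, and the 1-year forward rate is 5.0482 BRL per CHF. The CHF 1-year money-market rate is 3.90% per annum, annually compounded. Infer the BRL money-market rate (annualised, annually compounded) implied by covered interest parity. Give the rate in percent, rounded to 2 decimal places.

T = 1 year.
F/S = 5.0482/5.08 = 0.9937402 = (growth of BRL) / (growth of CHF).
CHF growth factor: (1 + 0.0390)^1 = 1.039000.
So the BRL growth factor = 1.0324961.
Annualise: 1.0324961^(1/1) − 1 = 0.032496 = 3.25%.

3.25%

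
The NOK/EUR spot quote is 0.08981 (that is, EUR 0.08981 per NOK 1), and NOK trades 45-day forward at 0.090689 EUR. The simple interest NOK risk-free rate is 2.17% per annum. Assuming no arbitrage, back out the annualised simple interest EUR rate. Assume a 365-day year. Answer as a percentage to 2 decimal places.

10.13%

T = 45/365 years.
By CIP, F/S equals the EUR-to-NOK growth ratio: 0.090689/0.08981 = 1.0097873.
NOK growth factor: 1 + 0.0217×45/365 = 1.0026753.
Hence g_EUR = 1.0124888.
r = (1.0124888 − 1)/(45/365) = 0.101298 → 10.13%.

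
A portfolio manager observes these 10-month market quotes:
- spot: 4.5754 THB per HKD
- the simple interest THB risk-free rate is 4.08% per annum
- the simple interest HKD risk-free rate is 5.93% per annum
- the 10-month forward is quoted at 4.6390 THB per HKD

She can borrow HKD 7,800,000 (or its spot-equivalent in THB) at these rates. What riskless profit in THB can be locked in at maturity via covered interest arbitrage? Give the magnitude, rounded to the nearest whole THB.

T = 10/12 years.
Route A — deposit HKD, sell forward: 7,800,000 × 1.0494166667 × 4.6390 = THB 37,972,302.55.
Route B — convert at spot, deposit THB: 7,800,000 × 4.5754 × 1.034000 = THB 36,901,516.08.
The quoted forward overvalues HKD, so borrow THB, buy HKD at spot, deposit the HKD at 5.93%, and sell the proceeds forward at 4.6390.
Profit = 37,972,302.55 − 36,901,516.08 = THB 1,070,786.

THB 1,070,786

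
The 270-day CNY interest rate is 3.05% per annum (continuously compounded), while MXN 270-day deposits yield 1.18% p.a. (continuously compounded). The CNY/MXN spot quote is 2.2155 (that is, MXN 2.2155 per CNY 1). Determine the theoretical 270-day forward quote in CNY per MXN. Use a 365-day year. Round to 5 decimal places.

T = 270/365 years.
MXN accumulates by e^(0.0118×270/365) = 1.008767.
CNY growth factor: e^(0.0305×270/365) = 1.0228181.
So F = 2.2155 × 1.008767 / 1.0228181 = 2.185064 (MXN/CNY).
Invert for CNY per MXN: 1 / 2.185064 = 0.45765.

0.45765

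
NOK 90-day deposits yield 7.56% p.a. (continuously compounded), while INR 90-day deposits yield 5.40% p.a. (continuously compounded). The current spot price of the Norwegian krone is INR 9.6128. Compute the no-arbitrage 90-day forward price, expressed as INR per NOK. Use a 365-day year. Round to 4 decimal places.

T = 90/365 years.
Growth of 1 INR over T: e^(0.0540×90/365) = 1.0134041.
NOK growth factor: e^(0.0756×90/365) = 1.0188159.
So F = 9.6128 × 1.0134041 / 1.0188159 = 9.561738 (INR/NOK).

9.5617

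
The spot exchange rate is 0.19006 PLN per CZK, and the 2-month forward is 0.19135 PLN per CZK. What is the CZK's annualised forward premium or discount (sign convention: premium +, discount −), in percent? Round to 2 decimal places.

+4.07%

T = 2/12 years.
(F − S)/S = (0.19135 − 0.19006)/0.19006 = 0.0067873.
×(1/T) gives 4.07% p.a.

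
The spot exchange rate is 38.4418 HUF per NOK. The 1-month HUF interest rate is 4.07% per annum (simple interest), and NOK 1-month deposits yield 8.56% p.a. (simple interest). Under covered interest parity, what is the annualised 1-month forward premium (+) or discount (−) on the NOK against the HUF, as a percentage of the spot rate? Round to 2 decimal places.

T = 1/12 years.
F = S · g_HUF/g_NOK = 38.4418 × 1.0033917/1.0071333 = 38.2989849.
(F − S)/S ÷ T = (38.2989849 − 38.4418)/38.4418/(1/12) = -0.044581 → -4.46%.

-4.46%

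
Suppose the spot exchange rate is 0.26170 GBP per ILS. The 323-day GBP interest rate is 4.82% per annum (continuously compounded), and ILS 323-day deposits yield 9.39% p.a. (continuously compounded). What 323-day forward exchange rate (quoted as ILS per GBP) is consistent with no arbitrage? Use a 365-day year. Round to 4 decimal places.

3.9789

T = 323/365 years.
GBP growth factor: e^(0.0482×323/365) = 1.0435764.
ILS growth factor: e^(0.0939×323/365) = 1.0866451.
CIP: F = S · (grow GBP)/(grow ILS) = 0.2617 × 1.0435764/1.0866451 = 0.2513276 GBP per ILS.
Quoted the other way: 1/0.2513276 = 3.9789 ILS per GBP.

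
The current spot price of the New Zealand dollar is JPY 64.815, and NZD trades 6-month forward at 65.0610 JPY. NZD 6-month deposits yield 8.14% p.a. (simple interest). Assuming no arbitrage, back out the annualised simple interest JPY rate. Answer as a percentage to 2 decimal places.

8.93%

T = 6/12 years.
By CIP, F/S equals the JPY-to-NZD growth ratio: 65.061/64.815 = 1.0037954.
The NZD side grows by 1 + 0.0814×6/12 = 1.040700.
That pins the JPY growth at 1.0446499.
(1.0446499 − 1)/T = 0.089300, i.e. 8.93%.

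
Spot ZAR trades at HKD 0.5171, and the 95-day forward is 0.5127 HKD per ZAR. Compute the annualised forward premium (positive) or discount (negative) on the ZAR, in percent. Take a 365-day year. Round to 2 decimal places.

T = 95/365 years.
ZAR trades forward at -0.85090% vs spot over the period.
×(1/T) gives -3.27% p.a.

-3.27%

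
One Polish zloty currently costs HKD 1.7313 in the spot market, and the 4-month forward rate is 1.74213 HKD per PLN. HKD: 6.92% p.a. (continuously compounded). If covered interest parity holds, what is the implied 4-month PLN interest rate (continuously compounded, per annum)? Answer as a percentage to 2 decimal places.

5.05%

T = 4/12 years.
CIP gives F = S · g_HKD/g_PLN, so g_HKD/g_PLN = 1.74213/1.7313 = 1.0062554.
HKD growth factor: e^(0.0692×4/12) = 1.0233348.
Hence g_PLN = 1.0169732.
r = ln(1.0169732)/(4/12) = 0.050492 → 5.05%.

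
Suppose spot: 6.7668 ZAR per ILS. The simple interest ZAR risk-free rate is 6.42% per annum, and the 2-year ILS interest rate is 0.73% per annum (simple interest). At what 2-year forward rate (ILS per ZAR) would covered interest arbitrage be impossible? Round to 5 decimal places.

T = 2 years.
ZAR accumulates by 1 + 0.0642×2 = 1.128400.
ILS growth factor: 1 + 0.0073×2 = 1.014600.
CIP: F = S · (grow ZAR)/(grow ILS) = 6.7668 × 1.128400/1.014600 = 7.525781 ZAR per ILS.
Invert for ILS per ZAR: 1 / 7.525781 = 0.13288.

0.13288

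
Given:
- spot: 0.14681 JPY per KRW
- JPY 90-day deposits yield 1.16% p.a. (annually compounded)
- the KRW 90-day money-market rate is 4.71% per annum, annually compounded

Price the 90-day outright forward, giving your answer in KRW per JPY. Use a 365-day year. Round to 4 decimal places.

T = 90/365 years.
Growth of 1 JPY over T: (1 + 0.0116)^(90/365) = 1.0028479.
Growth of 1 KRW over T: (1 + 0.0471)^(90/365) = 1.0114131.
Forward (JPY per KRW) = 0.14681 × 1.0028479 / 1.0114131 = 0.1455667.
Quoted the other way: 1/0.1455667 = 6.8697 KRW per JPY.

6.8697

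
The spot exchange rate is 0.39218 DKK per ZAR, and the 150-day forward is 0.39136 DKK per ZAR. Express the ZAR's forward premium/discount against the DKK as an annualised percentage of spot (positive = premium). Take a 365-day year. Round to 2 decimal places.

T = 150/365 years.
ZAR trades forward at -0.20909% vs spot over the period.
Annualise by dividing by T: -0.0020909 / (150/365) = -0.005088 → -0.51%.

-0.51%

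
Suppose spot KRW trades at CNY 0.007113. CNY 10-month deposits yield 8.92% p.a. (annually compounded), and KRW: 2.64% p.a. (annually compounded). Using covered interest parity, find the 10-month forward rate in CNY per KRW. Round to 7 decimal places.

T = 10/12 years.
CNY accumulates by (1 + 0.0892)^(10/12) = 1.0737991.
KRW accumulates by (1 + 0.0264)^(10/12) = 1.0219521.
Forward (CNY per KRW) = 0.007113 × 1.0737991 / 1.0219521 = 0.007473866.

0.0074739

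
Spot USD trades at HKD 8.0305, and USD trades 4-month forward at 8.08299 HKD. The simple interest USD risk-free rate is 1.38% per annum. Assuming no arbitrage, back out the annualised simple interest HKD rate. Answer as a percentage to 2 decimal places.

3.35%

T = 4/12 years.
F/S = 8.08299/8.0305 = 1.0065363 = (growth of HKD) / (growth of USD).
The USD side grows by 1 + 0.0138×4/12 = 1.004600.
That pins the HKD growth at 1.0111664.
(1.0111664 − 1)/T = 0.033499, i.e. 3.35%.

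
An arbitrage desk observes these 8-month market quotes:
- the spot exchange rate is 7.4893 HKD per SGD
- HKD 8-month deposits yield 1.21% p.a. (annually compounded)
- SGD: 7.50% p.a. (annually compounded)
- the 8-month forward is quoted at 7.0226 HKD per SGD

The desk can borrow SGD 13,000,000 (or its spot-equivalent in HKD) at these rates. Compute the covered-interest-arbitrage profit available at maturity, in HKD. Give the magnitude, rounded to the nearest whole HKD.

T = 8/12 years.
Keep in SGD, deliver into the forward: 13,000,000·1.0493949651·7.0226 = HKD 95,803,254.06.
Swap to HKD now, deposit: 13,000,000·7.4893·1.0080504858 = HKD 98,144,702.54.
The quoted forward undervalues SGD, so borrow SGD, convert to HKD at spot, deposit the HKD at 1.21%, and buy SGD forward at 7.0226 to cover the loan.
The gap between the two covered legs is HKD 2,341,448.

HKD 2,341,448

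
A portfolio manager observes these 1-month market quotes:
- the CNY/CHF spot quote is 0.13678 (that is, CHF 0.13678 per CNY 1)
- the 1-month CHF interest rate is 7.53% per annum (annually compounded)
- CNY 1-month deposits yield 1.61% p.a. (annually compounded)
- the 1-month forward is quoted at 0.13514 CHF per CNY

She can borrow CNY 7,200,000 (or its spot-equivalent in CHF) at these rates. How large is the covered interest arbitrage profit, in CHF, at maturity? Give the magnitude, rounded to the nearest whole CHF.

T = 1/12 years.
Keep in CNY, deliver into the forward: 7,200,000·1.00133187·0.13514 = CHF 974,303.92.
Swap to CHF now, deposit: 7,200,000·0.13678·1.00606831 = CHF 990,792.17.
The quoted forward undervalues CNY, so borrow CNY, convert to CHF at spot, deposit the CHF at 7.53%, and buy CNY forward at 0.13514 to cover the loan.
Arbitrage profit = |974,303.92 − 990,792.17| = CHF 16,488.

CHF 16,488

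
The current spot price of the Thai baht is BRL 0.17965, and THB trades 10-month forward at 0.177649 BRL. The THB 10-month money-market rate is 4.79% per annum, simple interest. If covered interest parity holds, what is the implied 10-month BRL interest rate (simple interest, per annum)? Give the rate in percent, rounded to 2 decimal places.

3.40%

T = 10/12 years.
F/S = 0.177649/0.17965 = 0.9888617 = (growth of BRL) / (growth of THB).
The THB side grows by 1 + 0.0479×10/12 = 1.0399167.
That pins the BRL growth at 1.0283338.
(1.0283338 − 1)/T = 0.034001, i.e. 3.40%.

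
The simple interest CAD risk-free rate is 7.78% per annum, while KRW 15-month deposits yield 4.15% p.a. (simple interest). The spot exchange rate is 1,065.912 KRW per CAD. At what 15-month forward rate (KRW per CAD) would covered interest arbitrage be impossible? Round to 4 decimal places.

1021.8329

T = 15/12 years.
KRW accumulates by 1 + 0.0415×15/12 = 1.051875.
CAD growth factor: 1 + 0.0778×15/12 = 1.097250.
So F = 1065.912 × 1.051875 / 1.097250 = 1021.832932 (KRW/CAD).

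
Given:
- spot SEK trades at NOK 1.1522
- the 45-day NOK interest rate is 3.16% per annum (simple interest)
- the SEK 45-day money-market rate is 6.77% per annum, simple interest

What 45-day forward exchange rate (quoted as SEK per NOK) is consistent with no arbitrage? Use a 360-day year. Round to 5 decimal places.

T = 45/360 years.
Growth of 1 NOK over T: 1 + 0.0316×45/360 = 1.003950.
Growth of 1 SEK over T: 1 + 0.0677×45/360 = 1.0084625.
So F = 1.1522 × 1.003950 / 1.0084625 = 1.147044 (NOK/SEK).
Quoted the other way: 1/1.147044 = 0.87181 SEK per NOK.

0.87181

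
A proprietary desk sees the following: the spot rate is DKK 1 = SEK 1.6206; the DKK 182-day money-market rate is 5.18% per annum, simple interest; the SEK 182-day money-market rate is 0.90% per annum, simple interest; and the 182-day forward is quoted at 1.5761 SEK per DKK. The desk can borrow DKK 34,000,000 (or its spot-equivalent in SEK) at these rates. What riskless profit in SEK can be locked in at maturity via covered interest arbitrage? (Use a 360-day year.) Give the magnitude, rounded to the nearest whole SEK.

SEK 360,372

T = 182/360 years.
Route A — deposit DKK, sell forward: 34,000,000 × 1.0261877778 × 1.5761 = SEK 54,990,734.92.
Route B — convert at spot, deposit SEK: 34,000,000 × 1.6206 × 1.004550 = SEK 55,351,106.82.
The quoted forward undervalues DKK, so borrow DKK, convert to SEK at spot, deposit the SEK at 0.90%, and buy DKK forward at 1.5761 to cover the loan.
Profit = 55,351,106.82 − 54,990,734.92 = SEK 360,372.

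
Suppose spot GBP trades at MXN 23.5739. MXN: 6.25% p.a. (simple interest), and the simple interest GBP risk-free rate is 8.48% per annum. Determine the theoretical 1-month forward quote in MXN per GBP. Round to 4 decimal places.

23.5304

T = 1/12 years.
MXN accumulates by 1 + 0.0625×1/12 = 1.00520833.
Growth of 1 GBP over T: 1 + 0.0848×1/12 = 1.00706667.
CIP: F = S · (grow MXN)/(grow GBP) = 23.5739 × 1.00520833/1.00706667 = 23.530399 MXN per GBP.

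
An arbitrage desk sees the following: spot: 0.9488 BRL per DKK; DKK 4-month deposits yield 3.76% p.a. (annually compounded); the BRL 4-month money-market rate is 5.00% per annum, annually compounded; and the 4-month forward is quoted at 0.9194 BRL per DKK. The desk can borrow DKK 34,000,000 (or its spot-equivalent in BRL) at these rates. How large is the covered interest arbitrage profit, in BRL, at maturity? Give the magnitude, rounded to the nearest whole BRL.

T = 4/12 years.
Invest the DKK and cover forward: 34,000,000 × 1.0123794502 × 0.9194 = BRL 31,646,576.66.
Convert at spot and invest in BRL: 34,000,000 × 0.9488 × 1.0163963568 = BRL 32,788,133.35.
The quoted forward undervalues DKK, so borrow DKK, convert to BRL at spot, deposit the BRL at 5.00%, and buy DKK forward at 0.9194 to cover the loan.
Profit = 32,788,133.35 − 31,646,576.66 = BRL 1,141,557.

BRL 1,141,557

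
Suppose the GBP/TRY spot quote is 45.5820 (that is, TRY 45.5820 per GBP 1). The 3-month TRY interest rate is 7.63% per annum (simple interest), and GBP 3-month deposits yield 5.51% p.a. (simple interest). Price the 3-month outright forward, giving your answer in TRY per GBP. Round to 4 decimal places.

T = 3/12 years.
Growth of 1 TRY over T: 1 + 0.0763×3/12 = 1.019075.
GBP growth factor: 1 + 0.0551×3/12 = 1.013775.
CIP: F = S · (grow TRY)/(grow GBP) = 45.582 × 1.019075/1.013775 = 45.820302 TRY per GBP.

45.8203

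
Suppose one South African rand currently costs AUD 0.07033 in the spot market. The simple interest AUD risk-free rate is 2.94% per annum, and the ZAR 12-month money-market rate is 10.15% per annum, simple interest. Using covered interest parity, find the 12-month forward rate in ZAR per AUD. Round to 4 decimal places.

15.2146

T = 1 year.
Growth of 1 AUD over T: 1 + 0.0294×1 = 1.029400.
ZAR growth factor: 1 + 0.1015×1 = 1.101500.
So F = 0.07033 × 1.029400 / 1.101500 = 0.065726466 (AUD/ZAR).
Quoted the other way: 1/0.065726466 = 15.2146 ZAR per AUD.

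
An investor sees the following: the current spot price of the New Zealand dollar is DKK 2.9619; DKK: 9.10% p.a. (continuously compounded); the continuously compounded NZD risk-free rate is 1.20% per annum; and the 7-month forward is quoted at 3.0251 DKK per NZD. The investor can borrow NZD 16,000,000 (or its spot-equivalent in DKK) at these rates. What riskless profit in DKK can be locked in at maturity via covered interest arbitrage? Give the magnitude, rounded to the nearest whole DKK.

DKK 1,232,407

T = 7/12 years.
Invest the NZD and cover forward: 16,000,000 × 1.0070245573 × 3.0251 = DKK 48,741,599.81.
Convert at spot and invest in DKK: 16,000,000 × 2.9619 × 1.0545175179 = DKK 49,974,006.98.
The quoted forward undervalues NZD, so borrow NZD, convert to DKK at spot, deposit the DKK at 9.10%, and buy NZD forward at 3.0251 to cover the loan.
The gap between the two covered legs is DKK 1,232,407.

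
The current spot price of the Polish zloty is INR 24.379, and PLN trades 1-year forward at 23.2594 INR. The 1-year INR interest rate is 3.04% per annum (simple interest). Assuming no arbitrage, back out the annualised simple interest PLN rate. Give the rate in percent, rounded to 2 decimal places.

T = 1 year.
By CIP, F/S equals the INR-to-PLN growth ratio: 23.2594/24.379 = 0.9540752.
The INR side grows by 1 + 0.0304×1 = 1.030400.
Hence g_PLN = 1.0799987.
r = (1.0799987 − 1)/1 = 0.079999 → 8.00%.

8.00%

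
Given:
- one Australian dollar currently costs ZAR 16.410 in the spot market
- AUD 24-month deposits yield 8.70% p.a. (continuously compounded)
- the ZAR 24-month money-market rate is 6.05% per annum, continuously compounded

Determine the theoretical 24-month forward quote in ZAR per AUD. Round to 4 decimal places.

15.5629

T = 2 years.
Growth of 1 ZAR over T: e^(0.0605×2) = 1.12862491.
AUD growth factor: e^(0.0870×2) = 1.19005557.
Forward (ZAR per AUD) = 16.41 × 1.12862491 / 1.19005557 = 15.562916.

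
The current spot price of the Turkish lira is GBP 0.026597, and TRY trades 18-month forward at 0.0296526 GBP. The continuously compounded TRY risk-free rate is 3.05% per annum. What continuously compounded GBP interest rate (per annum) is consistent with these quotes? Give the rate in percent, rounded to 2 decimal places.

T = 18/12 years.
By CIP, F/S equals the GBP-to-TRY growth ratio: 0.0296526/0.026597 = 1.1148851.
TRY growth factor: e^(0.0305×18/12) = 1.0468127.
Hence g_GBP = 1.1670759.
Take logs: ln 1.1670759 / (18/12) = 0.103001, so 10.30%.

10.30%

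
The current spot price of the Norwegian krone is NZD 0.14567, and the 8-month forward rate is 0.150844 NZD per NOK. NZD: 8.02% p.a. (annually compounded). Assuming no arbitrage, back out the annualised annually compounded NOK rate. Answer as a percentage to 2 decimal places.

2.51%

T = 8/12 years.
F/S = 0.150844/0.14567 = 1.0355186 = (growth of NZD) / (growth of NOK).
The NZD side grows by (1 + 0.0802)^(8/12) = 1.0527763.
That pins the NOK growth at 1.0166658.
Annualise: 1.0166658^(12/8) − 1 = 0.025103 = 2.51%.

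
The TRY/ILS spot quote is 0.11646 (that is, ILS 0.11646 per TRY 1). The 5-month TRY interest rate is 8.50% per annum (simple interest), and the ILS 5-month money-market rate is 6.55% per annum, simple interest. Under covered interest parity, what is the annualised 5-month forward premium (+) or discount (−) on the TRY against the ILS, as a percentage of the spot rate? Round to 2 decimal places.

T = 5/12 years.
No-arbitrage forward: 0.11646 × 1.0272917 / 1.0354167 = 0.11554613 ILS/TRY.
(F − S)/S ÷ T = (0.11554613 − 0.11646)/0.11646/(5/12) = -0.018833 → -1.88%.

-1.88%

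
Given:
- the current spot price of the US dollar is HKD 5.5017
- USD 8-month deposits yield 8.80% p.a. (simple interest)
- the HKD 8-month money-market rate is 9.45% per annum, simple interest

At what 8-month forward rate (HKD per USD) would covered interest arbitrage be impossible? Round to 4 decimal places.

T = 8/12 years.
HKD growth factor: 1 + 0.0945×8/12 = 1.063000.
USD accumulates by 1 + 0.0880×8/12 = 1.0586667.
So F = 5.5017 × 1.063000 / 1.0586667 = 5.524219 (HKD/USD).

5.5242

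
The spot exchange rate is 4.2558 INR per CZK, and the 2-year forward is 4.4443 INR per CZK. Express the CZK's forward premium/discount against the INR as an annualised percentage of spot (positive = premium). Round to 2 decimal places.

T = 2 years.
CZK trades forward at +4.42925% vs spot over the period.
×(1/T) gives 2.21% p.a.

+2.21%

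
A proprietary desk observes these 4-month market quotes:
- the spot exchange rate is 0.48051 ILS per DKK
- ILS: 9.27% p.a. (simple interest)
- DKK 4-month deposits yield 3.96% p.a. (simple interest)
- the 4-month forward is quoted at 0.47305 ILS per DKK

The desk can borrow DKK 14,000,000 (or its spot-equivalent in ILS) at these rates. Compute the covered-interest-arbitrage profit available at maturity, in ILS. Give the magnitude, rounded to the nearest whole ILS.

T = 4/12 years.
Route A — deposit DKK, sell forward: 14,000,000 × 1.013200 × 0.47305 = ILS 6,710,119.64.
Route B — convert at spot, deposit ILS: 14,000,000 × 0.48051 × 1.030900 = ILS 6,935,008.63.
The quoted forward undervalues DKK, so borrow DKK, convert to ILS at spot, deposit the ILS at 9.27%, and buy DKK forward at 0.47305 to cover the loan.
The gap between the two covered legs is ILS 224,889.

ILS 224,889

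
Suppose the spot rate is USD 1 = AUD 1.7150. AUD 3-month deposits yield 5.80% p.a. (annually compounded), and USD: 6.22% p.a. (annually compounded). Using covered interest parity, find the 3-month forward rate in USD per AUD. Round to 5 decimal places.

0.58367

T = 3/12 years.
Growth of 1 AUD over T: (1 + 0.0580)^(3/12) = 1.0141949.
USD accumulates by (1 + 0.0622)^(3/12) = 1.0151999.
Forward (AUD per USD) = 1.715 × 1.0141949 / 1.0151999 = 1.713302.
Quoted the other way: 1/1.713302 = 0.58367 USD per AUD.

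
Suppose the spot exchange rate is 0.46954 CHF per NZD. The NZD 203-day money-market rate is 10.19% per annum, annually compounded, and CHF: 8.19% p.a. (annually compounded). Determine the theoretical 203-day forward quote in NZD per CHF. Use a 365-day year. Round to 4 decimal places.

2.1516

T = 203/365 years.
CHF accumulates by (1 + 0.0819)^(203/365) = 1.0447531.
NZD growth factor: (1 + 0.1019)^(203/365) = 1.0554508.
CIP: F = S · (grow CHF)/(grow NZD) = 0.46954 × 1.0447531/1.0554508 = 0.4647809 CHF per NZD.
Quoted the other way: 1/0.4647809 = 2.1516 NZD per CHF.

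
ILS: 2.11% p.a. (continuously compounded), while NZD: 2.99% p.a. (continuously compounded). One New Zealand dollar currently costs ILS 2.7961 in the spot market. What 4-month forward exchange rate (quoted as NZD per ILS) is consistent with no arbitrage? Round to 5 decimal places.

0.35869

T = 4/12 years.
ILS accumulates by e^(0.0211×4/12) = 1.0070581.
NZD accumulates by e^(0.0299×4/12) = 1.0100165.
Forward (ILS per NZD) = 2.7961 × 1.0070581 / 1.0100165 = 2.787910.
Quoted the other way: 1/2.787910 = 0.35869 NZD per ILS.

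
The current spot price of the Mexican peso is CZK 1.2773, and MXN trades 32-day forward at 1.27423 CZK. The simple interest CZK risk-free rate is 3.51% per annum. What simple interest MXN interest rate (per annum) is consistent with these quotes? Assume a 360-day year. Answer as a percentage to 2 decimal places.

6.23%

T = 32/360 years.
CIP gives F = S · g_CZK/g_MXN, so g_CZK/g_MXN = 1.27423/1.2773 = 0.9975965.
The CZK side grows by 1 + 0.0351×32/360 = 1.003120.
Hence g_MXN = 1.0055368.
r = (1.0055368 − 1)/(32/360) = 0.062289 → 6.23%.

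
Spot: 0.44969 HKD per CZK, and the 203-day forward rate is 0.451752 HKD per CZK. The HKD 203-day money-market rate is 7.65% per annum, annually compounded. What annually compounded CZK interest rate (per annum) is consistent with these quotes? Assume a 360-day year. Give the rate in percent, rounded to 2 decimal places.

T = 203/360 years.
By CIP, F/S equals the HKD-to-CZK growth ratio: 0.451752/0.44969 = 1.0045854.
HKD growth factor: (1 + 0.0765)^(203/360) = 1.0424431.
Hence g_CZK = 1.0376849.
Annualise: 1.0376849^(360/203) − 1 = 0.067802 = 6.78%.

6.78%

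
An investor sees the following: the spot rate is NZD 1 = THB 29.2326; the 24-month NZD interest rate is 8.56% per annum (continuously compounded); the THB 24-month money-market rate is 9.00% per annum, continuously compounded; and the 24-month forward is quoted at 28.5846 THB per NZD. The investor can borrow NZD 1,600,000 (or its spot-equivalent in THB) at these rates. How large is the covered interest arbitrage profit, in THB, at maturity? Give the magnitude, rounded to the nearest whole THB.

T = 2 years.
Invest the NZD and cover forward: 1,600,000 × 1.1867280709 × 28.5846 = THB 54,275,435.54.
Convert at spot and invest in THB: 1,600,000 × 29.2326 × 1.1972173631 = THB 55,996,442.06.
The quoted forward undervalues NZD, so borrow NZD, convert to THB at spot, deposit the THB at 9.00%, and buy NZD forward at 28.5846 to cover the loan.
Arbitrage profit = |54,275,435.54 − 55,996,442.06| = THB 1,721,007.

THB 1,721,007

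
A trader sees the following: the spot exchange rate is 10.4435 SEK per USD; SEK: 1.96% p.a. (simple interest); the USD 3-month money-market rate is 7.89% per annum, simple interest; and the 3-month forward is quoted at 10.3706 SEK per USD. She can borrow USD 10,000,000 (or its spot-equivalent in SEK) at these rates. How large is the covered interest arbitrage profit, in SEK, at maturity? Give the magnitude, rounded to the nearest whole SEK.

SEK 804,869

T = 3/12 years.
Keep in USD, deliver into the forward: 10,000,000·1.019725·10.3706 = SEK 105,751,600.85.
Swap to SEK now, deposit: 10,000,000·10.4435·1.004900 = SEK 104,946,731.50.
The quoted forward overvalues USD, so borrow SEK, buy USD at spot, deposit the USD at 7.89%, and sell the proceeds forward at 10.3706.
Arbitrage profit = |105,751,600.85 − 104,946,731.50| = SEK 804,869.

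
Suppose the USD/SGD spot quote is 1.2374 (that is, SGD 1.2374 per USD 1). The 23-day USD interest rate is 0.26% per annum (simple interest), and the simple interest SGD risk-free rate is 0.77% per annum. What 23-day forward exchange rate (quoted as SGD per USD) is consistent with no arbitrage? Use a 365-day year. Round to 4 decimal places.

1.2378

T = 23/365 years.
SGD growth factor: 1 + 0.0077×23/365 = 1.0004852.
USD accumulates by 1 + 0.0026×23/365 = 1.0001638.
CIP: F = S · (grow SGD)/(grow USD) = 1.2374 × 1.0004852/1.0001638 = 1.237798 SGD per USD.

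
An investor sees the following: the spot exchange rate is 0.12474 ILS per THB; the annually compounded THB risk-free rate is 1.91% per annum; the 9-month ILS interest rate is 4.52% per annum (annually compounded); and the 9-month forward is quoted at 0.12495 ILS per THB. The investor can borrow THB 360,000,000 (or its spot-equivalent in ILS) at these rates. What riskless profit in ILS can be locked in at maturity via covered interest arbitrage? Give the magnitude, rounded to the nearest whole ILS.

ILS 795,443

T = 9/12 years.
Keep in THB, deliver into the forward: 360,000,000·1.0142910684·0.12495 = ILS 45,624,840.84.
Swap to ILS now, deposit: 360,000,000·0.12474·1.0337119831 = ILS 46,420,283.80.
The quoted forward undervalues THB, so borrow THB, convert to ILS at spot, deposit the ILS at 4.52%, and buy THB forward at 0.12495 to cover the loan.
The gap between the two covered legs is ILS 795,443.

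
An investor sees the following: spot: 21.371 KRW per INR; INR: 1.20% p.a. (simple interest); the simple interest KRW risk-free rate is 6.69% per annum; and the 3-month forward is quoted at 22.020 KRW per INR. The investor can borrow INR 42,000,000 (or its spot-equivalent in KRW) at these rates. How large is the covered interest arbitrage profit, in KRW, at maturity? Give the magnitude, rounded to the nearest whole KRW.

T = 3/12 years.
Keep in INR, deliver into the forward: 42,000,000·1.003000·22.020 = KRW 927,614,520.00.
Swap to KRW now, deposit: 42,000,000·21.371·1.016725 = KRW 912,594,058.95.
The quoted forward overvalues INR, so borrow KRW, buy INR at spot, deposit the INR at 1.20%, and sell the proceeds forward at 22.020.
Arbitrage profit = |927,614,520.00 − 912,594,058.95| = KRW 15,020,461.

KRW 15,020,461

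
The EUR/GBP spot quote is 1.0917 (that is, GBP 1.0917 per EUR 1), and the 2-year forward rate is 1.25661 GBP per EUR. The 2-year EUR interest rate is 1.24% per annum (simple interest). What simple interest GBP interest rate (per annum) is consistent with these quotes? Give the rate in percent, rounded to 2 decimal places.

8.98%

T = 2 years.
F/S = 1.25661/1.0917 = 1.1510580 = (growth of GBP) / (growth of EUR).
EUR growth factor: 1 + 0.0124×2 = 1.024800.
That pins the GBP growth at 1.1796042.
(1.1796042 − 1)/T = 0.089802, i.e. 8.98%.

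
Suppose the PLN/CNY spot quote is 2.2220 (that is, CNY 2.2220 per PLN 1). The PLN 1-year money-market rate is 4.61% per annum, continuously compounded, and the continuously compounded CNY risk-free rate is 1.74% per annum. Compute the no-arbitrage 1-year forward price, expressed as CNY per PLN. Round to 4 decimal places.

T = 1 year.
CNY growth factor: e^(0.0174×1) = 1.0175523.
Growth of 1 PLN over T: e^(0.0461×1) = 1.0471791.
So F = 2.222 × 1.0175523 / 1.0471791 = 2.159135 (CNY/PLN).

2.1591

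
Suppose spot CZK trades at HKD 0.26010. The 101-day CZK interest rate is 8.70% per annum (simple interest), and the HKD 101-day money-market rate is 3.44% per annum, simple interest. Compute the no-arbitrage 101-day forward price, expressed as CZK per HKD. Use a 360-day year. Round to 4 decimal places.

3.9009

T = 101/360 years.
HKD accumulates by 1 + 0.0344×101/360 = 1.0096511.
Growth of 1 CZK over T: 1 + 0.0870×101/360 = 1.0244083.
So F = 0.2601 × 1.0096511 / 1.0244083 = 0.2563531 (HKD/CZK).
Invert for CZK per HKD: 1 / 0.2563531 = 3.9009.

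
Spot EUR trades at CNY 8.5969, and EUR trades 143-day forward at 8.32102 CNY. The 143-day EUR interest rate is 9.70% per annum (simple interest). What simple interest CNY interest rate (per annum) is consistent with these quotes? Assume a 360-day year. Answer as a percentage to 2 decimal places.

1.31%

T = 143/360 years.
By CIP, F/S equals the CNY-to-EUR growth ratio: 8.32102/8.5969 = 0.9679094.
EUR growth factor: 1 + 0.0970×143/360 = 1.0385306.
Hence g_CNY = 1.0052035.
r = (1.0052035 − 1)/(143/360) = 0.013100 → 1.31%.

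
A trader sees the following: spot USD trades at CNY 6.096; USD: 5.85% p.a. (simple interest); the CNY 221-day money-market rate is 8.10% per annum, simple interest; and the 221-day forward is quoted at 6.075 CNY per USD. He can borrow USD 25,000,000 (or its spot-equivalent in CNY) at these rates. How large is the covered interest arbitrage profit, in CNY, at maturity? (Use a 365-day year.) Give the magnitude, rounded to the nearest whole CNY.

CNY 2,619,785

T = 221/365 years.
Route A — deposit USD, sell forward: 25,000,000 × 1.03542054795 × 6.075 = CNY 157,254,495.72.
Route B — convert at spot, deposit CNY: 25,000,000 × 6.096 × 1.04904383562 = CNY 159,874,280.55.
The quoted forward undervalues USD, so borrow USD, convert to CNY at spot, deposit the CNY at 8.10%, and buy USD forward at 6.075 to cover the loan.
Profit = 159,874,280.55 − 157,254,495.72 = CNY 2,619,785.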